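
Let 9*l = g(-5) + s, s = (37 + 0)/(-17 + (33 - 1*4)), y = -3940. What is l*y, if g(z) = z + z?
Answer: 81755/27 ≈ 3028.0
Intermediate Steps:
g(z) = 2*z
s = 37/12 (s = 37/(-17 + (33 - 4)) = 37/(-17 + 29) = 37/12 ≈ 3.0833)
l = -83/108 (l = (2*(-5) + 37/12)/9 = (-10 + 37/12)/9 = (⅑)*(-83/12) = -83/108 ≈ -0.76852)
l*y = -83/108*(-3940) = 81755/27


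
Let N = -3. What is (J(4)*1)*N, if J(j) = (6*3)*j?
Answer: -216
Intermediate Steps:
J(j) = 18*j
(J(4)*1)*N = ((18*4)*1)*(-3) = (72*1)*(-3) = 72*(-3) = -216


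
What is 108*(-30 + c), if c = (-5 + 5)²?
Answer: -3240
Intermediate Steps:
c = 0 (c = 0² = 0)
108*(-30 + c) = 108*(-30 + 0) = 108*(-30) = -3240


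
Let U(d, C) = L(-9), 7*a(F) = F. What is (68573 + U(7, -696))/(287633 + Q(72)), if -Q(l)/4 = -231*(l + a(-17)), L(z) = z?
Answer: 68564/351917 ≈ 0.19483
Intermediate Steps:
a(F) = F/7
Q(l) = -2244 + 924*l (Q(l) = -(-924)*(l + (1/7)*(-17)) = -(-924)*(l - 17/7) = -(-924)*(-17/7 + l) = -4*(561 - 231*l) = -2244 + 924*l)
U(d, C) = -9
(68573 + U(7, -696))/(287633 + Q(72)) = (68573 - 9)/(287633 + (-2244 + 924*72)) = 68564/(287633 + (-2244 + 66528)) = 68564/(287633 + 64284) = 68564/351917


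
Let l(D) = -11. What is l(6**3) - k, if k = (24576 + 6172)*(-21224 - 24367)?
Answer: 1401832057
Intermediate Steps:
k = -1401832068 (k = 30748*(-45591) = -1401832068)
l(6**3) - k = -11 - 1*(-1401832068) = -11 + 1401832068 = 1401832057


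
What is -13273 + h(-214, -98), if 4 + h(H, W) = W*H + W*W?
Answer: 17299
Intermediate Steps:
h(H, W) = -4 + W**2 + H*W (h(H, W) = -4 + (W*H + W*W) = -4 + (H*W + W**2) = -4 + (W**2 + H*W) = -4 + W**2 + H*W)
-13273 + h(-214, -98) = -13273 + (-4 + (-98)**2 - 214*(-98)) = -13273 + (-4 + 9604 + 20972) = -13273 + 30572 = 17299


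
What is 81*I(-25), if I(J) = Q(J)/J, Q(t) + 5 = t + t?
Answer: 891/5 ≈ 178.20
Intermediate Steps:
Q(t) = -5 + 2*t (Q(t) = -5 + (t + t) = -5 + 2*t)
I(J) = (-5 + 2*J)/J
81*I(-25) = 81*(2 - 5/(-25)) = 81*(2 - 5*(-1/25)) = 81*(2 + 1/5) = 81*(11/5) = 891/5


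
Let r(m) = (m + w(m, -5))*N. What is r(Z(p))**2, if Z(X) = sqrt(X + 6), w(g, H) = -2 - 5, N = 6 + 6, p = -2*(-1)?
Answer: 8208 - 4032*sqrt(2) ≈ 2505.9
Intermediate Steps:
p = 2
N = 12
w(g, H) = -7
Z(X) = sqrt(6 + X)
r(m) = -84 + 12*m (r(m) = (m - 7)*12 = (-7 + m)*12 = -84 + 12*m)
r(Z(p))**2 = (-84 + 12*sqrt(6 + 2))**2 = (-84 + 12*sqrt(8))**2 = (-84 + 12*(2*sqrt(2)))**2 = (-84 + 24*sqrt(2))**2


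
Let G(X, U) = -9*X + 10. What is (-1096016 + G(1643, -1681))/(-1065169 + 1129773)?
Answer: -1110793/64604 ≈ -17.194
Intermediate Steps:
G(X, U) = 10 - 9*X
(-1096016 + G(1643, -1681))/(-1065169 + 1129773) = (-1096016 + (10 - 9*1643))/(-1065169 + 1129773) = (-1096016 + (10 - 14787))/64604 = (-1096016 - 14777)*(1/64604) = -1110793*1/64604 = -1110793/64604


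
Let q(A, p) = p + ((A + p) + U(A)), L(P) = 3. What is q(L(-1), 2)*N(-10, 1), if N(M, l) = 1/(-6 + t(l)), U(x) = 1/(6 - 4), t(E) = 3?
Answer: -5/2 ≈ -2.5000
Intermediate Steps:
U(x) = ½ (U(x) = 1/2 = ½)
q(A, p) = ½ + A + 2*p (q(A, p) = p + ((A + p) + ½) = p + (½ + A + p) = ½ + A + 2*p)
N(M, l) = -⅓ (N(M, l) = 1/(-6 + 3) = 1/(-3) = -⅓)
q(L(-1), 2)*N(-10, 1) = (½ + 3 + 2*2)*(-⅓) = (½ + 3 + 4)*(-⅓) = (15/2)*(-⅓) = -5/2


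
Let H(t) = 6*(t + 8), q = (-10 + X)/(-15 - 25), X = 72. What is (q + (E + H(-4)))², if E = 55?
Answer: 2399401/400 ≈ 5998.5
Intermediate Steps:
q = -31/20 (q = (-10 + 72)/(-15 - 25) = 62/(-40) = 62*(-1/40) = -31/20 ≈ -1.5500)
H(t) = 48 + 6*t (H(t) = 6*(8 + t) = 48 + 6*t)
(q + (E + H(-4)))² = (-31/20 + (55 + (48 + 6*(-4))))² = (-31/20 + (55 + (48 - 24)))² = (-31/20 + (55 + 24))² = (-31/20 + 79)² = (1549/20)² = 2399401/400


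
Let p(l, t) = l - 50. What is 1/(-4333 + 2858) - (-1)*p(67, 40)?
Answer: 25074/1475 ≈ 16.999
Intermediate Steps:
p(l, t) = -50 + l
1/(-4333 + 2858) - (-1)*p(67, 40) = 1/(-4333 + 2858) - (-1)*(-50 + 67) = 1/(-1475) - (-1)*17 = -1/1475 - 1*(-17) = -1/1475 + 17 = 25074/1475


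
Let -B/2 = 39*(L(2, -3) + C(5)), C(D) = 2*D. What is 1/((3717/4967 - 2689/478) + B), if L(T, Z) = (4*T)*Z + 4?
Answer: 2374226/1840316743 ≈ 0.0012901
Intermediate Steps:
L(T, Z) = 4 + 4*T*Z (L(T, Z) = 4*T*Z + 4 = 4 + 4*T*Z)
B = 780 (B = -78*((4 + 4*2*(-3)) + 2*5) = -78*((4 - 24) + 10) = -78*(-20 + 10) = -78*(-10) = -2*(-390) = 780)
1/((3717/4967 - 2689/478) + B) = 1/((3717/4967 - 2689/478) + 780) = 1/(-11579537/2374226 + 780) = 1/(1840316743/2374226) = 2374226/1840316743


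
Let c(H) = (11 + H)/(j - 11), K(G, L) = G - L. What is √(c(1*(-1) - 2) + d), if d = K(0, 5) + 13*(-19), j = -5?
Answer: I*√1010/2 ≈ 15.89*I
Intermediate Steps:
c(H) = -11/16 - H/16 (c(H) = (11 + H)/(-5 - 11) = (11 + H)/(-16) = (11 + H)*(-1/16) = -11/16 - H/16)
d = -252 (d = (0 - 1*5) + 13*(-19) = (0 - 5) - 247 = -5 - 247 = -252)
√(c(1*(-1) - 2) + d) = √((-11/16 - (1*(-1) - 2)/16) - 252) = √((-11/16 - (-1 - 2)/16) - 252) = √((-11/16 - 1/16*(-3)) - 252) = √((-11/16 + 3/16) - 252) = √(-½ - 252) = √(-505/2) = I*√1010/2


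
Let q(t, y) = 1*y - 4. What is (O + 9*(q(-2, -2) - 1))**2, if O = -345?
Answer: 166464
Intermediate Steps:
q(t, y) = -4 + y (q(t, y) = y - 4 = -4 + y)
(O + 9*(q(-2, -2) - 1))**2 = (-345 + 9*((-4 - 2) - 1))**2 = (-345 + 9*(-6 - 1))**2 = (-345 + 9*(-7))**2 = (-345 - 63)**2 = (-408)**2 = 166464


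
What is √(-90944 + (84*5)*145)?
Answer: 2*I*√7511 ≈ 173.33*I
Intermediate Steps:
√(-90944 + (84*5)*145) = √(-90944 + 420*145) = √(-90944 + 60900) = √(-30044) = 2*I*√7511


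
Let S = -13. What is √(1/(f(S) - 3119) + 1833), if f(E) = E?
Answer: √499463085/522 ≈ 42.814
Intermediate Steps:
√(1/(f(S) - 3119) + 1833) = √(1/(-13 - 3119) + 1833) = √(1/(-3132) + 1833) = √(-1/3132 + 1833) = √(5740955/3132) = √499463085/522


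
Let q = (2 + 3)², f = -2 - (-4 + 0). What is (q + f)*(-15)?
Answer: -405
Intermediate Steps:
f = 2 (f = -2 - 1*(-4) = -2 + 4 = 2)
q = 25 (q = 5² = 25)
(q + f)*(-15) = (25 + 2)*(-15) = 27*(-15) = -405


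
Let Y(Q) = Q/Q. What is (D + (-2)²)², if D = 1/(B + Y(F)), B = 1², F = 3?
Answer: 81/4 ≈ 20.250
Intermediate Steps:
Y(Q) = 1
B = 1
D = ½ (D = 1/(1 + 1) = 1/2 = ½ ≈ 0.50000)
(D + (-2)²)² = (½ + (-2)²)² = (½ + 4)² = (9/2)² = 81/4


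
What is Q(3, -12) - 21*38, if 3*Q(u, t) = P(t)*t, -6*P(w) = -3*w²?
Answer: -1086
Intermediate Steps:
P(w) = w²/2 (P(w) = -(-1)*w²/2 = w²/2)
Q(u, t) = t³/6 (Q(u, t) = ((t²/2)*t)/3 = (t³/2)/3 = t³/6)
Q(3, -12) - 21*38 = (⅙)*(-12)³ - 21*38 = (⅙)*(-1728) - 798 = -288 - 798 = -1086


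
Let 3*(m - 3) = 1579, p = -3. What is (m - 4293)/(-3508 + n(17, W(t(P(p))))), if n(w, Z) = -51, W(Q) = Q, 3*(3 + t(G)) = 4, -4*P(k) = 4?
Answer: 11291/10677 ≈ 1.0575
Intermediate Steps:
P(k) = -1 (P(k) = -¼*4 = -1)
t(G) = -5/3 (t(G) = -3 + (⅓)*4 = -3 + 4/3 = -5/3)
m = 1588/3 (m = 3 + (⅓)*1579 = 3 + 1579/3 = 1588/3 ≈ 529.33)
(m - 4293)/(-3508 + n(17, W(t(P(p))))) = (1588/3 - 4293)/(-3508 - 51) = -11291/3/(-3559) = -11291/3*(-1/3559) = 11291/10677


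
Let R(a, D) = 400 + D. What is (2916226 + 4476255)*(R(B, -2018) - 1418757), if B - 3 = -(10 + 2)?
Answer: -10500095200375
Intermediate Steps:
B = -9 (B = 3 - (10 + 2) = 3 - 1*12 = 3 - 12 = -9)
(2916226 + 4476255)*(R(B, -2018) - 1418757) = (2916226 + 4476255)*((400 - 2018) - 1418757) = 7392481*(-1618 - 1418757) = 7392481*(-1420375) = -10500095200375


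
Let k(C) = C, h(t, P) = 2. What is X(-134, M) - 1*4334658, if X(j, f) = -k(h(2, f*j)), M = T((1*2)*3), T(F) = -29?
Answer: -4334660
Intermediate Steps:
M = -29
X(j, f) = -2 (X(j, f) = -1*2 = -2)
X(-134, M) - 1*4334658 = -2 - 1*4334658 = -2 - 4334658 = -4334660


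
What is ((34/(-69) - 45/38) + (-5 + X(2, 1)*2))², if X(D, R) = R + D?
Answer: 3150625/6874884 ≈ 0.45828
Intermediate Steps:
X(D, R) = D + R
((34/(-69) - 45/38) + (-5 + X(2, 1)*2))² = ((34/(-69) - 45/38) + (-5 + (2 + 1)*2))² = ((34*(-1/69) - 45*1/38) + (-5 + 3*2))² = ((-34/69 - 45/38) + (-5 + 6))² = (-4397/2622 + 1)² = (-1775/2622)² = 3150625/6874884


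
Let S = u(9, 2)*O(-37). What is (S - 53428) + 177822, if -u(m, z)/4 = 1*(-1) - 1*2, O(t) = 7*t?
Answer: 121286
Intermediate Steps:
u(m, z) = 12 (u(m, z) = -4*(1*(-1) - 1*2) = -4*(-1 - 2) = -4*(-3) = 12)
S = -3108 (S = 12*(7*(-37)) = 12*(-259) = -3108)
(S - 53428) + 177822 = (-3108 - 53428) + 177822 = -56536 + 177822 = 121286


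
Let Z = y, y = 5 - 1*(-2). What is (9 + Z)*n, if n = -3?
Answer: -48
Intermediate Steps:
y = 7 (y = 5 + 2 = 7)
Z = 7
(9 + Z)*n = (9 + 7)*(-3) = 16*(-3) = -48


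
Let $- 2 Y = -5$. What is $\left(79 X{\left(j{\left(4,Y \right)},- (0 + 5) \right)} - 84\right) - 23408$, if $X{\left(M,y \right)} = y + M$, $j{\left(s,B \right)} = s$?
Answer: $-23571$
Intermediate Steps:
$Y = \frac{5}{2}$ ($Y = \left(- \frac{1}{2}\right) \left(-5\right) = \frac{5}{2} \approx 2.5$)
$X{\left(M,y \right)} = M + y$
$\left(79 X{\left(j{\left(4,Y \right)},- (0 + 5) \right)} - 84\right) - 23408 = \left(79 \left(4 - \left(0 + 5\right)\right) - 84\right) - 23408 = \left(79 \left(4 - 5\right) - 84\right) - 23408 = \left(79 \left(-1\right) - 84\right) - 23408 = \left(-79 - 84\right) - 23408 = -163 - 23408 = -23571$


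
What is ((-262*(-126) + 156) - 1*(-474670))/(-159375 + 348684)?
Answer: 507838/189309 ≈ 2.6826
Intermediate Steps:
((-262*(-126) + 156) - 1*(-474670))/(-159375 + 348684) = ((33012 + 156) + 474670)/189309 = (33168 + 474670)*(1/189309) = 507838*(1/189309) = 507838/189309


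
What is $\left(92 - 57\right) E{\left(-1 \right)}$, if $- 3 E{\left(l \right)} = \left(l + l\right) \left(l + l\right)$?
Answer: $- \frac{140}{3} \approx -46.667$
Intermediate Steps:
$E{\left(l \right)} = - \frac{4 l^{2}}{3}$ ($E{\left(l \right)} = - \frac{\left(l + l\right) \left(l + l\right)}{3} = - \frac{2 l 2 l}{3} = - \frac{4 l^{2}}{3}$)
$\left(92 - 57\right) E{\left(-1 \right)} = \left(92 - 57\right) \left(- \frac{4 \left(-1\right)^{2}}{3}\right) = 35 \left(\left(- \frac{4}{3}\right) 1\right) = 35 \left(- \frac{4}{3}\right) = - \frac{140}{3}$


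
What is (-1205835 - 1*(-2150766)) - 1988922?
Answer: -1043991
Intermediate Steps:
(-1205835 - 1*(-2150766)) - 1988922 = (-1205835 + 2150766) - 1988922 = 944931 - 1988922 = -1043991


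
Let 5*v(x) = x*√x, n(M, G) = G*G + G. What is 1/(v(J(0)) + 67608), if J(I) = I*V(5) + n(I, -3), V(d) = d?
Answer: 7825/529032599 - 5*√6/19045173564 ≈ 1.4791e-5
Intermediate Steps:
n(M, G) = G + G² (n(M, G) = G² + G = G + G²)
J(I) = 6 + 5*I (J(I) = I*5 - 3*(1 - 3) = 5*I - 3*(-2) = 5*I + 6 = 6 + 5*I)
v(x) = x^(3/2)/5 (v(x) = (x*√x)/5 = x^(3/2)/5)
1/(v(J(0)) + 67608) = 1/((6 + 5*0)^(3/2)/5 + 67608) = 1/((6 + 0)^(3/2)/5 + 67608) = 1/(6^(3/2)/5 + 67608) = 1/((6*√6)/5 + 67608) = 1/(6*√6/5 + 67608) = 1/(67608 + 6*√6/5)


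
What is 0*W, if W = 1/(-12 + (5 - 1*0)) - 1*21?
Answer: 0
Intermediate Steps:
W = -148/7 (W = 1/(-12 + (5 + 0)) - 21 = 1/(-12 + 5) - 21 = 1/(-7) - 21 = -⅐ - 21 = -148/7 ≈ -21.143)
0*W = 0*(-148/7) = 0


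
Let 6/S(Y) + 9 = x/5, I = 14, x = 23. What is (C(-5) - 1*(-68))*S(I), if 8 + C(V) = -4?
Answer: -840/11 ≈ -76.364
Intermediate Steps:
C(V) = -12 (C(V) = -8 - 4 = -12)
S(Y) = -15/11 (S(Y) = 6/(-9 + 23/5) = 6/(-22/5) = 6*(-5/22) = -15/11)
(C(-5) - 1*(-68))*S(I) = (-12 - 1*(-68))*(-15/11) = (-12 + 68)*(-15/11) = 56*(-15/11) = -840/11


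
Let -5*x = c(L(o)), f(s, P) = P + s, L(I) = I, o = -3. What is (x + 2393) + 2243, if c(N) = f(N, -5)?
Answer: 23188/5 ≈ 4637.6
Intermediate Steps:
c(N) = -5 + N
x = 8/5 (x = -(-5 - 3)/5 = -⅕*(-8) = 8/5 ≈ 1.6000)
(x + 2393) + 2243 = (8/5 + 2393) + 2243 = 11973/5 + 2243 = 23188/5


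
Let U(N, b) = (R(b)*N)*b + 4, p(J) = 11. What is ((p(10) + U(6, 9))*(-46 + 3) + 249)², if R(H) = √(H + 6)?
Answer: 81032076 + 1839024*√15 ≈ 8.8155e+7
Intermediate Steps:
R(H) = √(6 + H)
U(N, b) = 4 + N*b*√(6 + b) (U(N, b) = (√(6 + b)*N)*b + 4 = (N*√(6 + b))*b + 4 = N*b*√(6 + b) + 4 = 4 + N*b*√(6 + b))
((p(10) + U(6, 9))*(-46 + 3) + 249)² = ((11 + (4 + 6*9*√(6 + 9)))*(-46 + 3) + 249)² = ((11 + (4 + 6*9*√15))*(-43) + 249)² = ((11 + (4 + 54*√15))*(-43) + 249)² = ((15 + 54*√15)*(-43) + 249)² = ((-645 - 2322*√15) + 249)² = (-396 - 2322*√15)²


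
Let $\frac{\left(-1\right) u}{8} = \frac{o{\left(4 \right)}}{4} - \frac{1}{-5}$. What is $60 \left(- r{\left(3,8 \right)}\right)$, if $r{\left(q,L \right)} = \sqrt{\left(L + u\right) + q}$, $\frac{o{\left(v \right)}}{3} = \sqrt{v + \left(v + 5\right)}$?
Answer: $- 12 \sqrt{235 - 150 \sqrt{13}} \approx - 209.86 i$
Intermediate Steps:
$o{\left(v \right)} = 3 \sqrt{5 + 2 v}$ ($o{\left(v \right)} = 3 \sqrt{v + \left(v + 5\right)} = 3 \sqrt{v + \left(5 + v\right)} = 3 \sqrt{5 + 2 v}$)
$u = - \frac{8}{5} - 6 \sqrt{13}$ ($u = - 8 \left(\frac{3 \sqrt{5 + 2 \cdot 4}}{4} - \frac{1}{-5}\right) = - 8 \left(3 \sqrt{5 + 8} \cdot \frac{1}{4} - - \frac{1}{5}\right) = - 8 \left(3 \sqrt{13} \cdot \frac{1}{4} + \frac{1}{5}\right) = - 8 \left(\frac{3 \sqrt{13}}{4} + \frac{1}{5}\right) = - 8 \left(\frac{1}{5} + \frac{3 \sqrt{13}}{4}\right) = - \frac{8}{5} - 6 \sqrt{13} \approx -23.233$)
$r{\left(q,L \right)} = \sqrt{- \frac{8}{5} + L + q - 6 \sqrt{13}}$ ($r{\left(q,L \right)} = \sqrt{\left(L - \left(\frac{8}{5} + 6 \sqrt{13}\right)\right) + q} = \sqrt{\left(- \frac{8}{5} + L - 6 \sqrt{13}\right) + q} = \sqrt{- \frac{8}{5} + L + q - 6 \sqrt{13}}$)
$60 \left(- r{\left(3,8 \right)}\right) = 60 \left(- \frac{\sqrt{-40 - 150 \sqrt{13} + 25 \cdot 8 + 25 \cdot 3}}{5}\right) = 60 \left(- \frac{\sqrt{-40 - 150 \sqrt{13} + 200 + 75}}{5}\right) = 60 \left(- \frac{\sqrt{235 - 150 \sqrt{13}}}{5}\right) = - 12 \sqrt{235 - 150 \sqrt{13}}$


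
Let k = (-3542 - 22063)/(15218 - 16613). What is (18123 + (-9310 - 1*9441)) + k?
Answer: -18899/31 ≈ -609.65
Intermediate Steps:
k = 569/31 (k = -25605/(-1395) = -25605*(-1/1395) = 569/31 ≈ 18.355)
(18123 + (-9310 - 1*9441)) + k = (18123 + (-9310 - 1*9441)) + 569/31 = (18123 + (-9310 - 9441)) + 569/31 = (18123 - 18751) + 569/31 = -628 + 569/31 = -18899/31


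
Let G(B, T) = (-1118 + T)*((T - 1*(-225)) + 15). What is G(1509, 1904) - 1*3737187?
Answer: -2052003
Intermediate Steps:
G(B, T) = (-1118 + T)*(240 + T) (G(B, T) = (-1118 + T)*((T + 225) + 15) = (-1118 + T)*((225 + T) + 15) = (-1118 + T)*(240 + T))
G(1509, 1904) - 1*3737187 = (-268320 + 1904² - 878*1904) - 1*3737187 = (-268320 + 3625216 - 1671712) - 3737187 = 1685184 - 3737187 = -2052003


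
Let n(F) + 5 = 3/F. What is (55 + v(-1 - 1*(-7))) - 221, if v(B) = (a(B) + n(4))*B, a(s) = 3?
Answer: -347/2 ≈ -173.50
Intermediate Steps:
n(F) = -5 + 3/F
v(B) = -5*B/4 (v(B) = (3 + (-5 + 3/4))*B = (3 + (-5 + 3*(¼)))*B = (3 + (-5 + ¾))*B = (3 - 17/4)*B = -5*B/4)
(55 + v(-1 - 1*(-7))) - 221 = (55 - 5*(-1 - 1*(-7))/4) - 221 = (55 - 5*(-1 + 7)/4) - 221 = (55 - 5/4*6) - 221 = (55 - 15/2) - 221 = 95/2 - 221 = -347/2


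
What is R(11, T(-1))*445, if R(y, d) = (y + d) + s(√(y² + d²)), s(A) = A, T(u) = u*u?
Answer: 5340 + 445*√122 ≈ 10255.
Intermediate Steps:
T(u) = u²
R(y, d) = d + y + √(d² + y²) (R(y, d) = (y + d) + √(y² + d²) = (d + y) + √(d² + y²) = d + y + √(d² + y²))
R(11, T(-1))*445 = ((-1)² + 11 + √(((-1)²)² + 11²))*445 = (1 + 11 + √(1² + 121))*445 = (1 + 11 + √(1 + 121))*445 = (1 + 11 + √122)*445 = (12 + √122)*445 = 5340 + 445*√122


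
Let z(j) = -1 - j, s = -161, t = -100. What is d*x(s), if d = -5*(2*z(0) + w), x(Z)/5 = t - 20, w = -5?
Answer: -21000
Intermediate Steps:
x(Z) = -600 (x(Z) = 5*(-100 - 20) = 5*(-120) = -600)
d = 35 (d = -5*(2*(-1 - 1*0) - 5) = -5*(2*(-1 + 0) - 5) = -5*(2*(-1) - 5) = -5*(-2 - 5) = -5*(-7) = 35)
d*x(s) = 35*(-600) = -21000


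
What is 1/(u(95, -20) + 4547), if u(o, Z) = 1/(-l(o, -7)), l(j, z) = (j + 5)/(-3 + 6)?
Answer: 100/454697 ≈ 0.00021993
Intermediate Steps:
l(j, z) = 5/3 + j/3 (l(j, z) = (5 + j)/3 = (5 + j)*(1/3) = 5/3 + j/3)
u(o, Z) = 1/(-5/3 - o/3) (u(o, Z) = 1/(-(5/3 + o/3)) = 1/(-5/3 - o/3))
1/(u(95, -20) + 4547) = 1/(-3/(5 + 95) + 4547) = 1/(-3/100 + 4547) = 1/(454697/100) = 100/454697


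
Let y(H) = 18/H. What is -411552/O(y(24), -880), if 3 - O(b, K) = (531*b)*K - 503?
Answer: -205776/175483 ≈ -1.1726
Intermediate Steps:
O(b, K) = 506 - 531*K*b (O(b, K) = 3 - ((531*b)*K - 503) = 3 - (531*K*b - 503) = 3 - (-503 + 531*K*b) = 3 + (503 - 531*K*b) = 506 - 531*K*b)
-411552/O(y(24), -880) = -411552/(506 - 531*(-880)*18/24) = -411552/(506 - 531*(-880)*18*(1/24)) = -411552/(506 - 531*(-880)*¾) = -411552/(506 + 350460) = -411552/350966 = -411552*1/350966 = -205776/175483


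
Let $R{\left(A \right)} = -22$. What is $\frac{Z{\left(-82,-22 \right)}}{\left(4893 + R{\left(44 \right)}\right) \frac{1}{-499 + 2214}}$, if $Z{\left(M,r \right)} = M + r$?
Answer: $- \frac{178360}{4871} \approx -36.617$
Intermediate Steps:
$\frac{Z{\left(-82,-22 \right)}}{\left(4893 + R{\left(44 \right)}\right) \frac{1}{-499 + 2214}} = \frac{-82 - 22}{\left(4893 - 22\right) \frac{1}{-499 + 2214}} = - \frac{104}{4871 \cdot \frac{1}{1715}} = - \frac{104}{\frac{4871}{1715}} = \left(-104\right) \frac{1715}{4871} = - \frac{178360}{4871}$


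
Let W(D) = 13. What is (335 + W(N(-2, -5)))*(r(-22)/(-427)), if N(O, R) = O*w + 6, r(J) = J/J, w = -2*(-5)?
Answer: -348/427 ≈ -0.81499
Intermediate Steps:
w = 10
r(J) = 1
N(O, R) = 6 + 10*O (N(O, R) = O*10 + 6 = 10*O + 6 = 6 + 10*O)
(335 + W(N(-2, -5)))*(r(-22)/(-427)) = (335 + 13)*(1/(-427)) = 348*(1*(-1/427)) = 348*(-1/427) = -348/427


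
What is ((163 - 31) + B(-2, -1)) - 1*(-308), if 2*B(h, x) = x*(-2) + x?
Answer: 881/2 ≈ 440.50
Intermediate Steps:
B(h, x) = -x/2 (B(h, x) = (x*(-2) + x)/2 = (-2*x + x)/2 = (-x)/2 = -x/2)
((163 - 31) + B(-2, -1)) - 1*(-308) = ((163 - 31) - ½*(-1)) - 1*(-308) = (132 + ½) + 308 = 265/2 + 308 = 881/2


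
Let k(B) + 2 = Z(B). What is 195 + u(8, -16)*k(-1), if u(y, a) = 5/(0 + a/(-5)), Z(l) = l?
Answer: 3045/16 ≈ 190.31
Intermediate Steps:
k(B) = -2 + B
u(y, a) = -25/a (u(y, a) = 5/(0 + a*(-1/5)) = 5/(0 - a/5) = 5/((-a/5)) = 5*(-5/a) = -25/a)
195 + u(8, -16)*k(-1) = 195 + (-25/(-16))*(-2 - 1) = 195 - 25*(-1/16)*(-3) = 195 + (25/16)*(-3) = 195 - 75/16 = 3045/16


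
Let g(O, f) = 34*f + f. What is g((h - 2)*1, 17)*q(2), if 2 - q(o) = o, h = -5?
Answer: 0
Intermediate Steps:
q(o) = 2 - o
g(O, f) = 35*f
g((h - 2)*1, 17)*q(2) = (35*17)*(2 - 1*2) = 595*(2 - 2) = 595*0 = 0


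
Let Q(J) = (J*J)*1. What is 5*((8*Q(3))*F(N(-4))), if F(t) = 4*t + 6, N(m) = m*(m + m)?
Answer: 48240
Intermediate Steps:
N(m) = 2*m² (N(m) = m*(2*m) = 2*m²)
F(t) = 6 + 4*t
Q(J) = J² (Q(J) = J²*1 = J²)
5*((8*Q(3))*F(N(-4))) = 5*((8*3²)*(6 + 4*(2*(-4)²))) = 5*((8*9)*(6 + 4*(2*16))) = 5*(72*(6 + 4*32)) = 5*(72*(6 + 128)) = 5*(72*134) = 5*9648 = 48240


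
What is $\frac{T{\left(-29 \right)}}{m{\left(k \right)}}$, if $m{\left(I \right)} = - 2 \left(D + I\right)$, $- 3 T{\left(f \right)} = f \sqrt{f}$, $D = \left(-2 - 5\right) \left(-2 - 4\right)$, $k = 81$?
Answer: $- \frac{29 i \sqrt{29}}{738} \approx - 0.21161 i$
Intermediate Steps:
$D = 42$ ($D = \left(-7\right) \left(-6\right) = 42$)
$T{\left(f \right)} = - \frac{f^{\frac{3}{2}}}{3}$ ($T{\left(f \right)} = - \frac{f \sqrt{f}}{3} = - \frac{f^{\frac{3}{2}}}{3}$)
$m{\left(I \right)} = -84 - 2 I$ ($m{\left(I \right)} = - 2 \left(42 + I\right) = -84 - 2 I$)
$\frac{T{\left(-29 \right)}}{m{\left(k \right)}} = \frac{\left(- \frac{1}{3}\right) \left(-29\right)^{\frac{3}{2}}}{-84 - 162} = \frac{\left(- \frac{1}{3}\right) \left(- 29 i \sqrt{29}\right)}{-84 - 162} = \frac{\frac{29}{3} i \sqrt{29}}{-246} = \frac{29 i \sqrt{29}}{3} \left(- \frac{1}{246}\right) = - \frac{29 i \sqrt{29}}{738}$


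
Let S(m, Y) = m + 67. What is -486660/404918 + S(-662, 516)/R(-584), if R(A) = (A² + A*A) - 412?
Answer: -1952923813/1623721180 ≈ -1.2027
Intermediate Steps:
S(m, Y) = 67 + m
R(A) = -412 + 2*A² (R(A) = (A² + A²) - 412 = 2*A² - 412 = -412 + 2*A²)
-486660/404918 + S(-662, 516)/R(-584) = -486660/404918 + (67 - 662)/(-412 + 2*(-584)²) = -486660*1/404918 - 595/(-412 + 2*341056) = -243330/202459 - 595/(-412 + 682112) = -243330/202459 - 595/681700 = -243330/202459 - 595*1/681700 = -243330/202459 - 7/8020 = -1952923813/1623721180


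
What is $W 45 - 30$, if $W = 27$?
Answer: $1185$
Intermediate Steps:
$W 45 - 30 = 27 \cdot 45 - 30 = 1215 - 30 = 1185$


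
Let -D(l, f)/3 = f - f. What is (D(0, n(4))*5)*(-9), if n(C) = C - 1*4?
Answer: 0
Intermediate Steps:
n(C) = -4 + C (n(C) = C - 4 = -4 + C)
D(l, f) = 0 (D(l, f) = -3*(f - f) = -3*0 = 0)
(D(0, n(4))*5)*(-9) = (0*5)*(-9) = 0*(-9) = 0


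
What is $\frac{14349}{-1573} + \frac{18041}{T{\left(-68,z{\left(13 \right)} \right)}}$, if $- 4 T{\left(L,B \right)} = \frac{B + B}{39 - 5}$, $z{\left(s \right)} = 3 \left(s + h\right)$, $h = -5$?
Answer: $- \frac{482520475}{9438} \approx -51125.0$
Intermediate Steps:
$z{\left(s \right)} = -15 + 3 s$ ($z{\left(s \right)} = 3 \left(s - 5\right) = 3 \left(-5 + s\right) = -15 + 3 s$)
$T{\left(L,B \right)} = - \frac{B}{68}$ ($T{\left(L,B \right)} = - \frac{\left(B + B\right) \frac{1}{39 - 5}}{4} = - \frac{2 B \frac{1}{34}}{4} = - \frac{\frac{1}{17} B}{4} = - \frac{B}{68}$)
$\frac{14349}{-1573} + \frac{18041}{T{\left(-68,z{\left(13 \right)} \right)}} = \frac{14349}{-1573} + \frac{18041}{\left(- \frac{1}{68}\right) \left(-15 + 3 \cdot 13\right)} = 14349 \left(- \frac{1}{1573}\right) + \frac{18041}{\left(- \frac{1}{68}\right) \left(-15 + 39\right)} = - \frac{14349}{1573} + \frac{18041}{\left(- \frac{1}{68}\right) 24} = - \frac{14349}{1573} + \frac{18041}{- \frac{6}{17}} = - \frac{14349}{1573} + 18041 \left(- \frac{17}{6}\right) = - \frac{14349}{1573} - \frac{306697}{6} = - \frac{482520475}{9438}$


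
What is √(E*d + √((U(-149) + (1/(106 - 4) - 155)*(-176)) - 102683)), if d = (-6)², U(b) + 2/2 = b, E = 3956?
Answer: √(370424016 + 51*I*√196517841)/51 ≈ 377.38 + 0.36418*I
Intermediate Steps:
U(b) = -1 + b
d = 36
√(E*d + √((U(-149) + (1/(106 - 4) - 155)*(-176)) - 102683)) = √(3956*36 + √(((-1 - 149) + (1/(106 - 4) - 155)*(-176)) - 102683)) = √(142416 + √((-150 + (1/102 - 155)*(-176)) - 102683)) = √(142416 + √((-150 - 15809/102*(-176)) - 102683)) = √(142416 + √((-150 + 1391192/51) - 102683)) = √(142416 + √(1383542/51 - 102683)) = √(142416 + √(-3853291/51)) = √(142416 + I*√196517841/51)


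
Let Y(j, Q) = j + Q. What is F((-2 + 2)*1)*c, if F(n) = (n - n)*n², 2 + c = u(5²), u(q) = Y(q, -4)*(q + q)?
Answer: 0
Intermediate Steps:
Y(j, Q) = Q + j
u(q) = 2*q*(-4 + q) (u(q) = (-4 + q)*(q + q) = (-4 + q)*(2*q) = 2*q*(-4 + q))
c = 1048 (c = -2 + 2*5²*(-4 + 5²) = -2 + 2*25*(-4 + 25) = -2 + 2*25*21 = -2 + 1050 = 1048)
F(n) = 0 (F(n) = 0*n² = 0)
F((-2 + 2)*1)*c = 0*1048 = 0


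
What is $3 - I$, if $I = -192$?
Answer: $195$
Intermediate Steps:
$3 - I = 3 - -192 = 3 + 192 = 195$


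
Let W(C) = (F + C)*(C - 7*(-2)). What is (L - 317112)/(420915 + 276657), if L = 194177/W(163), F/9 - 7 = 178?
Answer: -102603296095/225703606032 ≈ -0.45459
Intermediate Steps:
F = 1665 (F = 63 + 9*178 = 63 + 1602 = 1665)
W(C) = (14 + C)*(1665 + C) (W(C) = (1665 + C)*(C - 7*(-2)) = (1665 + C)*(C + 14) = (1665 + C)*(14 + C) = (14 + C)*(1665 + C))
L = 194177/323556 (L = 194177/(23310 + 163² + 1679*163) = 194177/(23310 + 26569 + 273677) = 194177/323556 ≈ 0.60013)
(L - 317112)/(420915 + 276657) = (194177/323556 - 317112)/(420915 + 276657) = -102603296095/323556/697572 = -102603296095/323556*1/697572 = -102603296095/225703606032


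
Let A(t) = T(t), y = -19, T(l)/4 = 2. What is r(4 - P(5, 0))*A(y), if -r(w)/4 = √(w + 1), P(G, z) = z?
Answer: -32*√5 ≈ -71.554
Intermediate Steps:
T(l) = 8 (T(l) = 4*2 = 8)
r(w) = -4*√(1 + w) (r(w) = -4*√(w + 1) = -4*√(1 + w))
A(t) = 8
r(4 - P(5, 0))*A(y) = -4*√(1 + (4 - 1*0))*8 = -4*√(1 + (4 + 0))*8 = -4*√(1 + 4)*8 = -4*√5*8 = -32*√5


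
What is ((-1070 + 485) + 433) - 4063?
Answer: -4215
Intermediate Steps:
((-1070 + 485) + 433) - 4063 = (-585 + 433) - 4063 = -152 - 4063 = -4215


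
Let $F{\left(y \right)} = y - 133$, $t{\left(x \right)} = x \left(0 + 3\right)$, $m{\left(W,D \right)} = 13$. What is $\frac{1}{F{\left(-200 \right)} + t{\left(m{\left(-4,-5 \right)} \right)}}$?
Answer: $- \frac{1}{294} \approx -0.0034014$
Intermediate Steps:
$t{\left(x \right)} = 3 x$ ($t{\left(x \right)} = x 3 = 3 x$)
$F{\left(y \right)} = -133 + y$
$\frac{1}{F{\left(-200 \right)} + t{\left(m{\left(-4,-5 \right)} \right)}} = \frac{1}{\left(-133 - 200\right) + 3 \cdot 13} = \frac{1}{-333 + 39} = \frac{1}{-294} = - \frac{1}{294}$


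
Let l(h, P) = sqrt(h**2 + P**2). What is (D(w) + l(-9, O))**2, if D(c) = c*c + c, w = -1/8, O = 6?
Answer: 479281/4096 - 21*sqrt(13)/32 ≈ 114.65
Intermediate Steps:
l(h, P) = sqrt(P**2 + h**2)
w = -1/8 (w = -1*1/8 = -1/8 ≈ -0.12500)
D(c) = c + c**2 (D(c) = c**2 + c = c + c**2)
(D(w) + l(-9, O))**2 = (-(1 - 1/8)/8 + sqrt(6**2 + (-9)**2))**2 = (-1/8*7/8 + sqrt(36 + 81))**2 = (-7/64 + sqrt(117))**2 = (-7/64 + 3*sqrt(13))**2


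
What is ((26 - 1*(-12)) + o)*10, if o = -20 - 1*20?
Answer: -20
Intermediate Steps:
o = -40 (o = -20 - 20 = -40)
((26 - 1*(-12)) + o)*10 = ((26 - 1*(-12)) - 40)*10 = ((26 + 12) - 40)*10 = (38 - 40)*10 = -2*10 = -20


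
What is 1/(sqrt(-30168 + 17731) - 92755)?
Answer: -92755/8603502462 - I*sqrt(12437)/8603502462 ≈ -1.0781e-5 - 1.2962e-8*I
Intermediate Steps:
1/(sqrt(-30168 + 17731) - 92755) = 1/(sqrt(-12437) - 92755) = 1/(I*sqrt(12437) - 92755) = 1/(-92755 + I*sqrt(12437))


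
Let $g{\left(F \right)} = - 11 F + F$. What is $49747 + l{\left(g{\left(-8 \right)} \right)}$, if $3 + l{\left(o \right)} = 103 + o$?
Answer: $49927$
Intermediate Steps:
$g{\left(F \right)} = - 10 F$
$l{\left(o \right)} = 100 + o$ ($l{\left(o \right)} = -3 + \left(103 + o\right) = 100 + o$)
$49747 + l{\left(g{\left(-8 \right)} \right)} = 49747 + \left(100 - -80\right) = 49747 + \left(100 + 80\right) = 49747 + 180 = 49927$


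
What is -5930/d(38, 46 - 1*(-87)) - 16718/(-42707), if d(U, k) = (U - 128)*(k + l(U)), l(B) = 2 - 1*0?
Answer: 45637621/51889005 ≈ 0.87952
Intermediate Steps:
l(B) = 2 (l(B) = 2 + 0 = 2)
d(U, k) = (-128 + U)*(2 + k) (d(U, k) = (U - 128)*(k + 2) = (-128 + U)*(2 + k))
-5930/d(38, 46 - 1*(-87)) - 16718/(-42707) = -5930/(-256 - 128*(46 - 1*(-87)) + 2*38 + 38*(46 - 1*(-87))) - 16718/(-42707) = -5930/(-256 - 128*(46 + 87) + 76 + 38*(46 + 87)) - 16718*(-1/42707) = -5930/(-256 - 128*133 + 76 + 38*133) + 16718/42707 = -5930/(-256 - 17024 + 76 + 5054) + 16718/42707 = -5930/(-12150) + 16718/42707 = -5930*(-1/12150) + 16718/42707 = 593/1215 + 16718/42707 = 45637621/51889005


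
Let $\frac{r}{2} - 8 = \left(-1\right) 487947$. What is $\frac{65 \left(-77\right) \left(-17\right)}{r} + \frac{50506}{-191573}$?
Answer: $- \frac{65587682973}{186951876094} \approx -0.35083$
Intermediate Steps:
$r = -975878$ ($r = 16 + 2 \left(\left(-1\right) 487947\right) = 16 + 2 \left(-487947\right) = 16 - 975894 = -975878$)
$\frac{65 \left(-77\right) \left(-17\right)}{r} + \frac{50506}{-191573} = \frac{65 \left(-77\right) \left(-17\right)}{-975878} + \frac{50506}{-191573} = \left(-5005\right) \left(-17\right) \left(- \frac{1}{975878}\right) + 50506 \left(- \frac{1}{191573}\right) = 85085 \left(- \frac{1}{975878}\right) - \frac{50506}{191573} = - \frac{85085}{975878} - \frac{50506}{191573} = - \frac{65587682973}{186951876094}$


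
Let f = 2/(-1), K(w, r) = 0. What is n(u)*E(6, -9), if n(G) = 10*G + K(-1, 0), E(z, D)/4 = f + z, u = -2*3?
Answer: -960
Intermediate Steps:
u = -6
f = -2 (f = 2*(-1) = -2)
E(z, D) = -8 + 4*z (E(z, D) = 4*(-2 + z) = -8 + 4*z)
n(G) = 10*G (n(G) = 10*G + 0 = 10*G)
n(u)*E(6, -9) = (10*(-6))*(-8 + 4*6) = -60*(-8 + 24) = -60*16 = -960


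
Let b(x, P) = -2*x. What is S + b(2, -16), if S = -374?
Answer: -378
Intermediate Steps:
S + b(2, -16) = -374 - 2*2 = -374 - 4 = -378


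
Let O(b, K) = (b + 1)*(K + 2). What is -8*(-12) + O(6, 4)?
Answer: 138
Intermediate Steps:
O(b, K) = (1 + b)*(2 + K)
-8*(-12) + O(6, 4) = -8*(-12) + (2 + 4 + 2*6 + 4*6) = 96 + (2 + 4 + 12 + 24) = 96 + 42 = 138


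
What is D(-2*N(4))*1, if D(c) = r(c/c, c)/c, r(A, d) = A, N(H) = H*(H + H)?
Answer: -1/64 ≈ -0.015625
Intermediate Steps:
N(H) = 2*H² (N(H) = H*(2*H) = 2*H²)
D(c) = 1/c (D(c) = (c/c)/c = 1/c)
D(-2*N(4))*1 = 1/(-4*4²) = 1/(-4*16) = 1/(-2*32) = 1/(-64) = -1/64*1 = -1/64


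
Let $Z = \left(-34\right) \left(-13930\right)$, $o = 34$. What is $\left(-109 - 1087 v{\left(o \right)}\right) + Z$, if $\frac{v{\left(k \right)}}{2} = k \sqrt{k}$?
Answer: $473511 - 73916 \sqrt{34} \approx 42510.0$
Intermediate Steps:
$v{\left(k \right)} = 2 k^{\frac{3}{2}}$ ($v{\left(k \right)} = 2 k \sqrt{k} = 2 k^{\frac{3}{2}}$)
$Z = 473620$
$\left(-109 - 1087 v{\left(o \right)}\right) + Z = \left(-109 - 1087 \cdot 2 \cdot 34^{\frac{3}{2}}\right) + 473620 = \left(-109 - 1087 \cdot 2 \cdot 34 \sqrt{34}\right) + 473620 = \left(-109 - 1087 \cdot 68 \sqrt{34}\right) + 473620 = \left(-109 - 73916 \sqrt{34}\right) + 473620 = 473511 - 73916 \sqrt{34}$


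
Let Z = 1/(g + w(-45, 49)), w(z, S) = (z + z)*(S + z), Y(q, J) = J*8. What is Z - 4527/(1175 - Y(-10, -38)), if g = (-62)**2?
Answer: -5256863/1717612 ≈ -3.0606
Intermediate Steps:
Y(q, J) = 8*J
g = 3844
w(z, S) = 2*z*(S + z) (w(z, S) = (2*z)*(S + z) = 2*z*(S + z))
Z = 1/3484 (Z = 1/(3844 + 2*(-45)*(49 - 45)) = 1/(3844 + 2*(-45)*4) = 1/(3844 - 360) = 1/3484 ≈ 0.00028703)
Z - 4527/(1175 - Y(-10, -38)) = 1/3484 - 4527/(1175 - 8*(-38)) = 1/3484 - 4527/(1175 - 1*(-304)) = 1/3484 - 4527/(1175 + 304) = 1/3484 - 4527/1479 = 1/3484 - 4527*1/1479 = 1/3484 - 1509/493 = -5256863/1717612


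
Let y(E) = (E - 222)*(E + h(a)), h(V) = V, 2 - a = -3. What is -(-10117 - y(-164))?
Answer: 71491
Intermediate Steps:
a = 5 (a = 2 - 1*(-3) = 2 + 3 = 5)
y(E) = (-222 + E)*(5 + E) (y(E) = (E - 222)*(E + 5) = (-222 + E)*(5 + E))
-(-10117 - y(-164)) = -(-10117 - (-1110 + (-164)² - 217*(-164))) = -(-10117 - (-1110 + 26896 + 35588)) = -(-10117 - 1*61374) = -(-10117 - 61374) = -1*(-71491) = 71491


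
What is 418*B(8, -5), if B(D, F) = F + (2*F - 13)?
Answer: -11704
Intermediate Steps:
B(D, F) = -13 + 3*F (B(D, F) = F + (-13 + 2*F) = -13 + 3*F)
418*B(8, -5) = 418*(-13 + 3*(-5)) = 418*(-13 - 15) = 418*(-28) = -11704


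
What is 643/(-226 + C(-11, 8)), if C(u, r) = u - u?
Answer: -643/226 ≈ -2.8451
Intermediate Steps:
C(u, r) = 0
643/(-226 + C(-11, 8)) = 643/(-226 + 0) = 643/(-226) = 643*(-1/226) = -643/226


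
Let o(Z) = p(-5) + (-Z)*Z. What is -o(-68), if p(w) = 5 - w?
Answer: 4614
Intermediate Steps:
o(Z) = 10 - Z² (o(Z) = (5 - 1*(-5)) + (-Z)*Z = (5 + 5) - Z² = 10 - Z²)
-o(-68) = -(10 - 1*(-68)²) = -(10 - 1*4624) = -(10 - 4624) = -1*(-4614) = 4614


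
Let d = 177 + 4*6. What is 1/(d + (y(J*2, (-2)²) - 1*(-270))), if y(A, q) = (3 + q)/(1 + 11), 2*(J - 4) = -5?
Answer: 12/5659 ≈ 0.0021205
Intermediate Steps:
J = 3/2 (J = 4 + (½)*(-5) = 4 - 5/2 = 3/2 ≈ 1.5000)
y(A, q) = ¼ + q/12 (y(A, q) = (3 + q)/12 = (3 + q)*(1/12) = ¼ + q/12)
d = 201 (d = 177 + 24 = 201)
1/(d + (y(J*2, (-2)²) - 1*(-270))) = 1/(201 + ((¼ + (1/12)*(-2)²) - 1*(-270))) = 1/(201 + ((¼ + (1/12)*4) + 270)) = 1/(201 + ((¼ + ⅓) + 270)) = 1/(201 + (7/12 + 270)) = 1/(201 + 3247/12) = 1/(5659/12) = 12/5659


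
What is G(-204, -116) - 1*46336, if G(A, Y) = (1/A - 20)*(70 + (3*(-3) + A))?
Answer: -8868961/204 ≈ -43475.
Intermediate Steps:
G(A, Y) = (-20 + 1/A)*(61 + A) (G(A, Y) = (-20 + 1/A)*(70 + (-9 + A)) = (-20 + 1/A)*(61 + A))
G(-204, -116) - 1*46336 = (-1219 - 20*(-204) + 61/(-204)) - 1*46336 = (-1219 + 4080 + 61*(-1/204)) - 46336 = (-1219 + 4080 - 61/204) - 46336 = 583583/204 - 46336 = -8868961/204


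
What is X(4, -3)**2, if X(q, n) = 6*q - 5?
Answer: 361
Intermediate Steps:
X(q, n) = -5 + 6*q
X(4, -3)**2 = (-5 + 6*4)**2 = (-5 + 24)**2 = 19**2 = 361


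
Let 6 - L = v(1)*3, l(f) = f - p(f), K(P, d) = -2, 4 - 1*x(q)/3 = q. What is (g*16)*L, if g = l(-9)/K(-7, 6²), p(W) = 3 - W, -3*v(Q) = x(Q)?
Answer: 2520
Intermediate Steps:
x(q) = 12 - 3*q
v(Q) = -4 + Q (v(Q) = -(12 - 3*Q)/3 = -4 + Q)
l(f) = -3 + 2*f (l(f) = f - (3 - f) = f + (-3 + f) = -3 + 2*f)
g = 21/2 (g = (-3 + 2*(-9))/(-2) = (-3 - 18)*(-½) = -21*(-½) = 21/2 ≈ 10.500)
L = 15 (L = 6 - (-4 + 1)*3 = 6 - (-3)*3 = 6 - 1*(-9) = 6 + 9 = 15)
(g*16)*L = ((21/2)*16)*15 = 168*15 = 2520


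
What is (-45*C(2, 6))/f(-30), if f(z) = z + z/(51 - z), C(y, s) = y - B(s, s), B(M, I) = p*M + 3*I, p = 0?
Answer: -972/41 ≈ -23.707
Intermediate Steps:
B(M, I) = 3*I (B(M, I) = 0*M + 3*I = 0 + 3*I = 3*I)
C(y, s) = y - 3*s
(-45*C(2, 6))/f(-30) = (-45*(2 - 3*6))/((-30*(-52 - 30)/(-51 - 30))) = (-45*(2 - 18))/((-30*(-82)/(-81))) = (-45*(-16))/((-30*(-1/81)*(-82))) = 720/(-820/27) = 720*(-27/820) = -972/41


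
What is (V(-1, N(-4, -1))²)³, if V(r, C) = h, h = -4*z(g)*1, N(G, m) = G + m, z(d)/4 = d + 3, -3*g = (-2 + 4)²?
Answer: 262144000000/729 ≈ 3.5959e+8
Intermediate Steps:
g = -4/3 (g = -(-2 + 4)²/3 = -⅓*2² = -⅓*4 = -4/3 ≈ -1.3333)
z(d) = 12 + 4*d (z(d) = 4*(d + 3) = 4*(3 + d) = 12 + 4*d)
h = -80/3 (h = -4*(12 + 4*(-4/3))*1 = -4*(12 - 16/3)*1 = -4*20/3*1 = -80/3*1 = -80/3 ≈ -26.667)
V(r, C) = -80/3
(V(-1, N(-4, -1))²)³ = ((-80/3)²)³ = (6400/9)³ = 262144000000/729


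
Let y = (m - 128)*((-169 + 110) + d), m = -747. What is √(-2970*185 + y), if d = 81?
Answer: 110*I*√47 ≈ 754.12*I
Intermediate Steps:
y = -19250 (y = (-747 - 128)*((-169 + 110) + 81) = -875*(-59 + 81) = -875*22 = -19250)
√(-2970*185 + y) = √(-2970*185 - 19250) = √(-549450 - 19250) = √(-568700) = 110*I*√47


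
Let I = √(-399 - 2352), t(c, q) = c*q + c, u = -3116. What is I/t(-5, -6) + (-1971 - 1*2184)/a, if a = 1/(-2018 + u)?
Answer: 21331770 + I*√2751/25 ≈ 2.1332e+7 + 2.098*I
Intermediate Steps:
t(c, q) = c + c*q
I = I*√2751 (I = √(-2751) = I*√2751 ≈ 52.45*I)
a = -1/5134 (a = 1/(-2018 - 3116) = 1/(-5134) = -1/5134 ≈ -0.00019478)
I/t(-5, -6) + (-1971 - 1*2184)/a = (I*√2751)/((-5*(1 - 6))) + (-1971 - 1*2184)/(-1/5134) = (I*√2751)/((-5*(-5))) + (-1971 - 2184)*(-5134) = (I*√2751)/25 - 4155*(-5134) = (I*√2751)*(1/25) + 21331770 = I*√2751/25 + 21331770 = 21331770 + I*√2751/25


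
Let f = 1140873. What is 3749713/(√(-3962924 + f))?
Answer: -3749713*I*√2822051/2822051 ≈ -2232.1*I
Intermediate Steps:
3749713/(√(-3962924 + f)) = 3749713/(√(-3962924 + 1140873)) = 3749713/(√(-2822051)) = 3749713/((I*√2822051)) = 3749713*(-I*√2822051/2822051) = -3749713*I*√2822051/2822051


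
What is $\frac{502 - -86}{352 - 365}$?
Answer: $- \frac{588}{13} \approx -45.231$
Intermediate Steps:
$\frac{502 - -86}{352 - 365} = \frac{502 + \left(-155 + 241\right)}{-13} = \left(502 + 86\right) \left(- \frac{1}{13}\right) = 588 \left(- \frac{1}{13}\right) = - \frac{588}{13}$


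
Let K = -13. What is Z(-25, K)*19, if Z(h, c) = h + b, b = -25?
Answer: -950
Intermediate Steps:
Z(h, c) = -25 + h (Z(h, c) = h - 25 = -25 + h)
Z(-25, K)*19 = (-25 - 25)*19 = -50*19 = -950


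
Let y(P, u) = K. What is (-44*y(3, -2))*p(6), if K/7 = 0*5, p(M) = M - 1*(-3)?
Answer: 0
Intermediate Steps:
p(M) = 3 + M (p(M) = M + 3 = 3 + M)
K = 0 (K = 7*(0*5) = 7*0 = 0)
y(P, u) = 0
(-44*y(3, -2))*p(6) = (-44*0)*(3 + 6) = 0*9 = 0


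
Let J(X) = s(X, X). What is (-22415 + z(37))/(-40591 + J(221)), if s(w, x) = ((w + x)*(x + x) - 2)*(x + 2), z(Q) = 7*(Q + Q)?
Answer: -21897/43525135 ≈ -0.00050309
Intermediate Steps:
z(Q) = 14*Q (z(Q) = 7*(2*Q) = 14*Q)
s(w, x) = (-2 + 2*x*(w + x))*(2 + x) (s(w, x) = ((w + x)*(2*x) - 2)*(2 + x) = (2*x*(w + x) - 2)*(2 + x) = (-2 + 2*x*(w + x))*(2 + x))
J(X) = -4 - 2*X + 4*X³ + 8*X² (J(X) = -4 - 2*X + 2*X³ + 4*X² + 2*X*X² + 4*X*X = -4 - 2*X + 2*X³ + 4*X² + 2*X³ + 4*X² = -4 - 2*X + 4*X³ + 8*X²)
(-22415 + z(37))/(-40591 + J(221)) = (-22415 + 14*37)/(-40591 + (-4 - 2*221 + 4*221³ + 8*221²)) = (-22415 + 518)/(-40591 + (-4 - 442 + 4*10793861 + 8*48841)) = -21897/(-40591 + (-4 - 442 + 43175444 + 390728)) = -21897/(-40591 + 43565726) = -21897/43525135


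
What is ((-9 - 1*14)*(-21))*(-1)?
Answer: -483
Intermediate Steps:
((-9 - 1*14)*(-21))*(-1) = ((-9 - 14)*(-21))*(-1) = -23*(-21)*(-1) = 483*(-1) = -483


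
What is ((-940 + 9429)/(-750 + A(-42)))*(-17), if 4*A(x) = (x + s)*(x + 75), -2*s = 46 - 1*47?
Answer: 1154504/8739 ≈ 132.11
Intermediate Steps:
s = 1/2 (s = -(46 - 1*47)/2 = -(46 - 47)/2 = -1/2*(-1) = 1/2 ≈ 0.50000)
A(x) = (1/2 + x)*(75 + x)/4 (A(x) = ((x + 1/2)*(x + 75))/4 = ((1/2 + x)*(75 + x))/4 = (1/2 + x)*(75 + x)/4)
((-940 + 9429)/(-750 + A(-42)))*(-17) = ((-940 + 9429)/(-750 + (75/8 + (1/4)*(-42)**2 + (151/8)*(-42))))*(-17) = (8489/(-750 + (75/8 + (1/4)*1764 - 3171/4)))*(-17) = (8489/(-750 + (75/8 + 441 - 3171/4)))*(-17) = (8489/(-750 - 2739/8))*(-17) = (8489/(-8739/8))*(-17) = (8489*(-8/8739))*(-17) = -67912/8739*(-17) = 1154504/8739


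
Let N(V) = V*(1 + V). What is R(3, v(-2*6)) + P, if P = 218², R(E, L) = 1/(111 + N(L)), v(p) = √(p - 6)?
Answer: (-4419733*I + 142572*√2)/(3*(√2 - 31*I)) ≈ 47524.0 - 0.00048923*I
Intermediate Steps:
v(p) = √(-6 + p)
R(E, L) = 1/(111 + L*(1 + L))
P = 47524
R(3, v(-2*6)) + P = 1/(111 + √(-6 - 2*6)*(1 + √(-6 - 2*6))) + 47524 = 1/(111 + √(-6 - 12)*(1 + √(-6 - 12))) + 47524 = 1/(111 + √(-18)*(1 + √(-18))) + 47524 = 1/(111 + (3*I*√2)*(1 + 3*I*√2)) + 47524 = 1/(111 + 3*I*√2*(1 + 3*I*√2)) + 47524 = 47524 + 1/(111 + 3*I*√2*(1 + 3*I*√2))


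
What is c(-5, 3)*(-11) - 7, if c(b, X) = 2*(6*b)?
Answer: 653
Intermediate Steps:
c(b, X) = 12*b
c(-5, 3)*(-11) - 7 = (12*(-5))*(-11) - 7 = -60*(-11) - 7 = 660 - 7 = 653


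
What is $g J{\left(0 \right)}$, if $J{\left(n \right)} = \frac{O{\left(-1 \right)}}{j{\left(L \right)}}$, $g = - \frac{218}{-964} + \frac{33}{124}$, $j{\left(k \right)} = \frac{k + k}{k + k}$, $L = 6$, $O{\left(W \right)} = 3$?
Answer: $\frac{44133}{29884} \approx 1.4768$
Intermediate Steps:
$j{\left(k \right)} = 1$ ($j{\left(k \right)} = \frac{2 k}{2 k} = 2 k \frac{1}{2 k} = 1$)
$g = \frac{14711}{29884}$ ($g = \left(-218\right) \left(- \frac{1}{964}\right) + 33 \cdot \frac{1}{124} = \frac{109}{482} + \frac{33}{124} = \frac{14711}{29884} \approx 0.49227$)
$J{\left(n \right)} = 3$ ($J{\left(n \right)} = \frac{3}{1} = 3 \cdot 1 = 3$)
$g J{\left(0 \right)} = \frac{14711}{29884} \cdot 3 = \frac{44133}{29884}$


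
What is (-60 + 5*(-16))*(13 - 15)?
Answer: 280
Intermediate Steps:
(-60 + 5*(-16))*(13 - 15) = (-60 - 80)*(-2) = -140*(-2) = 280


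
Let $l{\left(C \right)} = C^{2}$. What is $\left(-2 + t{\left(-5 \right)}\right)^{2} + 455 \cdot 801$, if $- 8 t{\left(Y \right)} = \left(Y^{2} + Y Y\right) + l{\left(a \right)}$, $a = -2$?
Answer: $\frac{5832505}{16} \approx 3.6453 \cdot 10^{5}$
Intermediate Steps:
$t{\left(Y \right)} = - \frac{1}{2} - \frac{Y^{2}}{4}$ ($t{\left(Y \right)} = - \frac{\left(Y^{2} + Y Y\right) + \left(-2\right)^{2}}{8} = - \frac{\left(Y^{2} + Y^{2}\right) + 4}{8} = - \frac{2 Y^{2} + 4}{8} = - \frac{4 + 2 Y^{2}}{8} = - \frac{1}{2} - \frac{Y^{2}}{4}$)
$\left(-2 + t{\left(-5 \right)}\right)^{2} + 455 \cdot 801 = \left(-2 - \left(\frac{1}{2} + \frac{\left(-5\right)^{2}}{4}\right)\right)^{2} + 455 \cdot 801 = \left(-2 - \frac{27}{4}\right)^{2} + 364455 = \left(- \frac{35}{4}\right)^{2} + 364455 = \frac{1225}{16} + 364455 = \frac{5832505}{16}$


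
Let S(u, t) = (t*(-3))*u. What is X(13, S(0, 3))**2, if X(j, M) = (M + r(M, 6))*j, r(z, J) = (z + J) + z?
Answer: 6084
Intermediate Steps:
r(z, J) = J + 2*z (r(z, J) = (J + z) + z = J + 2*z)
S(u, t) = -3*t*u (S(u, t) = (-3*t)*u = -3*t*u)
X(j, M) = j*(6 + 3*M) (X(j, M) = (M + (6 + 2*M))*j = (6 + 3*M)*j = j*(6 + 3*M))
X(13, S(0, 3))**2 = (3*13*(2 - 3*3*0))**2 = (3*13*(2 + 0))**2 = (3*13*2)**2 = 78**2 = 6084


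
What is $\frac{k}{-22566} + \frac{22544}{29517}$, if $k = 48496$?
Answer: $- \frac{51262696}{37004479} \approx -1.3853$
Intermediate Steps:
$\frac{k}{-22566} + \frac{22544}{29517} = \frac{48496}{-22566} + \frac{22544}{29517} = 48496 \left(- \frac{1}{22566}\right) + 22544 \cdot \frac{1}{29517} = - \frac{24248}{11283} + \frac{22544}{29517} = - \frac{51262696}{37004479}$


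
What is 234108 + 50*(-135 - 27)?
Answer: 226008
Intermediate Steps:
234108 + 50*(-135 - 27) = 234108 + 50*(-162) = 234108 - 8100 = 226008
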